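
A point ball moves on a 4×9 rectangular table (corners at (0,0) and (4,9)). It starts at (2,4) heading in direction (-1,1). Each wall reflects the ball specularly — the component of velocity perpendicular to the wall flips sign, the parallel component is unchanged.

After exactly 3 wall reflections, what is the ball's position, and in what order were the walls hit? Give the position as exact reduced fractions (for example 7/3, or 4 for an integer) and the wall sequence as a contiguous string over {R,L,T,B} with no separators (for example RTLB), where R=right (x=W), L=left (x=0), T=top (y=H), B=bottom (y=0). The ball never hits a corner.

Final position: (4,8)
Wall sequence: LTR

1. t=2 → L at (0,6); v=(1,1)
2. t=3 → T at (3,9); v=(1,-1)
3. t=1 → R at (4,8); v=(-1,-1)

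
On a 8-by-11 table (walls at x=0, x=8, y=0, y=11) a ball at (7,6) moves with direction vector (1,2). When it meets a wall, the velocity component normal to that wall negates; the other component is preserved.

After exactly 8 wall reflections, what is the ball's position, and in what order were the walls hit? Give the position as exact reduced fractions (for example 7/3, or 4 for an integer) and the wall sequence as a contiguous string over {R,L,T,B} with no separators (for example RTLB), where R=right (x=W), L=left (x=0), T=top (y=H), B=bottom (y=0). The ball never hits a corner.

1. t=1 → R at (8,8); v=(-1,2)
2. t=3/2 → T at (13/2,11); v=(-1,-2)
3. t=11/2 → B at (1,0); v=(-1,2)
4. t=1 → L at (0,2); v=(1,2)
5. t=9/2 → T at (9/2,11); v=(1,-2)
6. t=7/2 → R at (8,4); v=(-1,-2)
7. t=2 → B at (6,0); v=(-1,2)
8. t=11/2 → T at (1/2,11); v=(-1,-2)

Final position: (1/2,11)
Wall sequence: RTBLTRBT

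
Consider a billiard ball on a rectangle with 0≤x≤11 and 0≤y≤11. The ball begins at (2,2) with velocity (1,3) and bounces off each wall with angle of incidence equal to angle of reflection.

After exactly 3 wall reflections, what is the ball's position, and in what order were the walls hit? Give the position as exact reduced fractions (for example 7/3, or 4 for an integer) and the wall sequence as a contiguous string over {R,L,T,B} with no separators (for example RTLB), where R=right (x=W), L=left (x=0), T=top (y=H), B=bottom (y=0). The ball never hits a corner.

1. t=3 → T at (5,11); v=(1,-3)
2. t=11/3 → B at (26/3,0); v=(1,3)
3. t=7/3 → R at (11,7); v=(-1,3)

Final position: (11,7)
Wall sequence: TBR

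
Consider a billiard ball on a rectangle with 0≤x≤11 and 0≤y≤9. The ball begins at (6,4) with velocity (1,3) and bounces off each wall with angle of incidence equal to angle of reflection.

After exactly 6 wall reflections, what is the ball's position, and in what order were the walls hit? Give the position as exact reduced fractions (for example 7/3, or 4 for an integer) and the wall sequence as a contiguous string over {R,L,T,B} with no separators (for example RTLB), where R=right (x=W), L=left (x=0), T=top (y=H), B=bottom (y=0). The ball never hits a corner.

1. t=5/3 → T at (23/3,9); v=(1,-3)
2. t=3 → B at (32/3,0); v=(1,3)
3. t=1/3 → R at (11,1); v=(-1,3)
4. t=8/3 → T at (25/3,9); v=(-1,-3)
5. t=3 → B at (16/3,0); v=(-1,3)
6. t=3 → T at (7/3,9); v=(-1,-3)

Final position: (7/3,9)
Wall sequence: TBRTBT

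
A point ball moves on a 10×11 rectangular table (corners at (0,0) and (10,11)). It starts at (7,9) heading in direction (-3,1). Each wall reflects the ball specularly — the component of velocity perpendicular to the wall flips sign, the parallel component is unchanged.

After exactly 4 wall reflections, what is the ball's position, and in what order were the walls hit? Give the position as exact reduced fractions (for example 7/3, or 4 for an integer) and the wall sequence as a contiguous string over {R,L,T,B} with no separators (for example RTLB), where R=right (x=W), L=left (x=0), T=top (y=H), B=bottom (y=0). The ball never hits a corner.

Final position: (0,4)
Wall sequence: TLRL

1. t=2 → T at (1,11); v=(-3,-1)
2. t=1/3 → L at (0,32/3); v=(3,-1)
3. t=10/3 → R at (10,22/3); v=(-3,-1)
4. t=10/3 → L at (0,4); v=(3,-1)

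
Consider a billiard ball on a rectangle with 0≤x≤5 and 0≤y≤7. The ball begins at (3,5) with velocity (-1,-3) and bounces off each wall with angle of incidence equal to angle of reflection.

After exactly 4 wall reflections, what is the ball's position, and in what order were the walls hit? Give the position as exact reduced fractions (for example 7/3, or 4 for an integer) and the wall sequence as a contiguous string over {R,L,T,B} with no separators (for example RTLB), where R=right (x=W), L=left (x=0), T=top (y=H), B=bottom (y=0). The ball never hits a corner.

Final position: (10/3,0)
Wall sequence: BLTB

1. t=5/3 → B at (4/3,0); v=(-1,3)
2. t=4/3 → L at (0,4); v=(1,3)
3. t=1 → T at (1,7); v=(1,-3)
4. t=7/3 → B at (10/3,0); v=(1,3)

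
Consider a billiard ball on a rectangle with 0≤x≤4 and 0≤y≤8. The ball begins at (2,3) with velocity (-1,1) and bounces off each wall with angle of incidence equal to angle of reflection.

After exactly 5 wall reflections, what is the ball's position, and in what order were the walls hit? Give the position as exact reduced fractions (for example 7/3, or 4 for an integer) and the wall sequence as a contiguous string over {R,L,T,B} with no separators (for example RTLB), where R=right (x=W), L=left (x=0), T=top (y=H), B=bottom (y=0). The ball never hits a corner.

1. t=2 → L at (0,5); v=(1,1)
2. t=3 → T at (3,8); v=(1,-1)
3. t=1 → R at (4,7); v=(-1,-1)
4. t=4 → L at (0,3); v=(1,-1)
5. t=3 → B at (3,0); v=(1,1)

Final position: (3,0)
Wall sequence: LTRLB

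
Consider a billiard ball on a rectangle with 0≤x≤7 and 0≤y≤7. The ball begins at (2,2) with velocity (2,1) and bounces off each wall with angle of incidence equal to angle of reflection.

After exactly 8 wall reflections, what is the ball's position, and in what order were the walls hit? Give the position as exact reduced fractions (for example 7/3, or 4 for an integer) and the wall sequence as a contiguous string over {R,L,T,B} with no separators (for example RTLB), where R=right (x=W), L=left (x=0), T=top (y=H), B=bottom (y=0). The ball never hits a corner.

1. t=5/2 → R at (7,9/2); v=(-2,1)
2. t=5/2 → T at (2,7); v=(-2,-1)
3. t=1 → L at (0,6); v=(2,-1)
4. t=7/2 → R at (7,5/2); v=(-2,-1)
5. t=5/2 → B at (2,0); v=(-2,1)
6. t=1 → L at (0,1); v=(2,1)
7. t=7/2 → R at (7,9/2); v=(-2,1)
8. t=5/2 → T at (2,7); v=(-2,-1)

Final position: (2,7)
Wall sequence: RTLRBLRT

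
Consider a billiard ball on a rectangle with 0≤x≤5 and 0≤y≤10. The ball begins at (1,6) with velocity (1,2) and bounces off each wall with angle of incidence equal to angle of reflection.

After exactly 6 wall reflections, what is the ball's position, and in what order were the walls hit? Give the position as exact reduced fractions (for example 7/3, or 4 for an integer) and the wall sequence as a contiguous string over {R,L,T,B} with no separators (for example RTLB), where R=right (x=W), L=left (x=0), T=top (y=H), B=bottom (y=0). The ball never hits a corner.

1. t=2 → T at (3,10); v=(1,-2)
2. t=2 → R at (5,6); v=(-1,-2)
3. t=3 → B at (2,0); v=(-1,2)
4. t=2 → L at (0,4); v=(1,2)
5. t=3 → T at (3,10); v=(1,-2)
6. t=2 → R at (5,6); v=(-1,-2)

Final position: (5,6)
Wall sequence: TRBLTR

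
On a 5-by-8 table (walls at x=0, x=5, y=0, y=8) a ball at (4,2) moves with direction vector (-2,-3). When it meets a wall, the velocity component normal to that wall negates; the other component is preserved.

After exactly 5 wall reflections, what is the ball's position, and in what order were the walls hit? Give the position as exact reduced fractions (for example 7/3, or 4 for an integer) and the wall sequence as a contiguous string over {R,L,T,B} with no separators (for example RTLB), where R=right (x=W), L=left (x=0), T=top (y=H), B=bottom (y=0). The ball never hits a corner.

1. t=2/3 → B at (8/3,0); v=(-2,3)
2. t=4/3 → L at (0,4); v=(2,3)
3. t=4/3 → T at (8/3,8); v=(2,-3)
4. t=7/6 → R at (5,9/2); v=(-2,-3)
5. t=3/2 → B at (2,0); v=(-2,3)

Final position: (2,0)
Wall sequence: BLTRB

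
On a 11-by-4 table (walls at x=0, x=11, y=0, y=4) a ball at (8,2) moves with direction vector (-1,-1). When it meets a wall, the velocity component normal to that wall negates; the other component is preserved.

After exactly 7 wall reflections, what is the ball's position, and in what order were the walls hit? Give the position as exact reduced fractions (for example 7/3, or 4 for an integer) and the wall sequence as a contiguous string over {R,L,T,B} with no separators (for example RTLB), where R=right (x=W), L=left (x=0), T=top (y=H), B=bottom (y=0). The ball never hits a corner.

1. t=2 → B at (6,0); v=(-1,1)
2. t=4 → T at (2,4); v=(-1,-1)
3. t=2 → L at (0,2); v=(1,-1)
4. t=2 → B at (2,0); v=(1,1)
5. t=4 → T at (6,4); v=(1,-1)
6. t=4 → B at (10,0); v=(1,1)
7. t=1 → R at (11,1); v=(-1,1)

Final position: (11,1)
Wall sequence: BTLBTBR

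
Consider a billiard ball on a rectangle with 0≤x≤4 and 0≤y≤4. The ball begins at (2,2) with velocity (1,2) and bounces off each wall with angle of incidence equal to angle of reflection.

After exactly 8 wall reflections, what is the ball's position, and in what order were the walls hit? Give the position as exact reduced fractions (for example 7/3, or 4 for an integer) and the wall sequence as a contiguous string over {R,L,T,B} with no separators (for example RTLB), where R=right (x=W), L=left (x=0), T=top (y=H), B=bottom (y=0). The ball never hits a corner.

1. t=1 → T at (3,4); v=(1,-2)
2. t=1 → R at (4,2); v=(-1,-2)
3. t=1 → B at (3,0); v=(-1,2)
4. t=2 → T at (1,4); v=(-1,-2)
5. t=1 → L at (0,2); v=(1,-2)
6. t=1 → B at (1,0); v=(1,2)
7. t=2 → T at (3,4); v=(1,-2)
8. t=1 → R at (4,2); v=(-1,-2)

Final position: (4,2)
Wall sequence: TRBTLBTR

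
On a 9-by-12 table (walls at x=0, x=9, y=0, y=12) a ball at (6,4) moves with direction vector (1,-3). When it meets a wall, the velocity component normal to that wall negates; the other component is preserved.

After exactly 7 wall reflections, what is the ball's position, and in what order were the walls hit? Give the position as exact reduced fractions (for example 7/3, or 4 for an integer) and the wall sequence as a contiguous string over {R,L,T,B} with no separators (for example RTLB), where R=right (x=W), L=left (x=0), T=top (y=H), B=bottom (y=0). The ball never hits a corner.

Final position: (16/3,0)
Wall sequence: BRTBLTB

1. t=4/3 → B at (22/3,0); v=(1,3)
2. t=5/3 → R at (9,5); v=(-1,3)
3. t=7/3 → T at (20/3,12); v=(-1,-3)
4. t=4 → B at (8/3,0); v=(-1,3)
5. t=8/3 → L at (0,8); v=(1,3)
6. t=4/3 → T at (4/3,12); v=(1,-3)
7. t=4 → B at (16/3,0); v=(1,3)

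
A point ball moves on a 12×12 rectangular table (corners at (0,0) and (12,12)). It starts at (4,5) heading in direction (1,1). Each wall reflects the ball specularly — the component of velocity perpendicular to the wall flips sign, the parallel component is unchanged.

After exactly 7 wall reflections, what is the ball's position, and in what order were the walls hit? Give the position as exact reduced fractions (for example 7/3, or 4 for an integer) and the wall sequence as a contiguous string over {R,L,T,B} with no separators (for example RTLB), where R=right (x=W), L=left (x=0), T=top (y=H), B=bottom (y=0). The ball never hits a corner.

Final position: (1,0)
Wall sequence: TRBLTRB

1. t=7 → T at (11,12); v=(1,-1)
2. t=1 → R at (12,11); v=(-1,-1)
3. t=11 → B at (1,0); v=(-1,1)
4. t=1 → L at (0,1); v=(1,1)
5. t=11 → T at (11,12); v=(1,-1)
6. t=1 → R at (12,11); v=(-1,-1)
7. t=11 → B at (1,0); v=(-1,1)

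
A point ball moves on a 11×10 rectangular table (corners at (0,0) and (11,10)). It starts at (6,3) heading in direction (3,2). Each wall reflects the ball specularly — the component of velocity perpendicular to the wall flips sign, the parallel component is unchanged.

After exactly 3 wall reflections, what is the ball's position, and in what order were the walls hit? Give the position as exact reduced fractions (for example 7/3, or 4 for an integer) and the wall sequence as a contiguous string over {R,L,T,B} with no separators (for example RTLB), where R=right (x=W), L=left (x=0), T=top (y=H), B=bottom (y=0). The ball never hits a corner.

Final position: (0,19/3)
Wall sequence: RTL

1. t=5/3 → R at (11,19/3); v=(-3,2)
2. t=11/6 → T at (11/2,10); v=(-3,-2)
3. t=11/6 → L at (0,19/3); v=(3,-2)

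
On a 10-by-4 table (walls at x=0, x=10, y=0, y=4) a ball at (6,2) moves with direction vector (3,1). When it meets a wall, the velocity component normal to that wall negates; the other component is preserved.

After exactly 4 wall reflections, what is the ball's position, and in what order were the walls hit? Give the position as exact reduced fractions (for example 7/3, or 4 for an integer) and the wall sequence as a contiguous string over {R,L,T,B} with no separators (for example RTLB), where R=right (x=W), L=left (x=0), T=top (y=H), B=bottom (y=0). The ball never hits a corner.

1. t=4/3 → R at (10,10/3); v=(-3,1)
2. t=2/3 → T at (8,4); v=(-3,-1)
3. t=8/3 → L at (0,4/3); v=(3,-1)
4. t=4/3 → B at (4,0); v=(3,1)

Final position: (4,0)
Wall sequence: RTLB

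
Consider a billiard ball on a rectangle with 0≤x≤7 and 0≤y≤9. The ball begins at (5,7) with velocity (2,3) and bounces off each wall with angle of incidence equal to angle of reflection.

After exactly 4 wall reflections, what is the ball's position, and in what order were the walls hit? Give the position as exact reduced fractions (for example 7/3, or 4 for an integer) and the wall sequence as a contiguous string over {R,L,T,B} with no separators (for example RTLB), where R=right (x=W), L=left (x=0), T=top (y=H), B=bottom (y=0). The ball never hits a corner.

Final position: (0,5/2)
Wall sequence: TRBL

1. t=2/3 → T at (19/3,9); v=(2,-3)
2. t=1/3 → R at (7,8); v=(-2,-3)
3. t=8/3 → B at (5/3,0); v=(-2,3)
4. t=5/6 → L at (0,5/2); v=(2,3)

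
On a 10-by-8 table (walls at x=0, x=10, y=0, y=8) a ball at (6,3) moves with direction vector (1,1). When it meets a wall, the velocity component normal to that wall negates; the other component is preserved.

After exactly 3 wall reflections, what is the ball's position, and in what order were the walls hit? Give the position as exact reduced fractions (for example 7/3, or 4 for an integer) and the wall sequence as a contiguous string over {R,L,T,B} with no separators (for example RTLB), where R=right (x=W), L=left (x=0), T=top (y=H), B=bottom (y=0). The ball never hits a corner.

1. t=4 → R at (10,7); v=(-1,1)
2. t=1 → T at (9,8); v=(-1,-1)
3. t=8 → B at (1,0); v=(-1,1)

Final position: (1,0)
Wall sequence: RTB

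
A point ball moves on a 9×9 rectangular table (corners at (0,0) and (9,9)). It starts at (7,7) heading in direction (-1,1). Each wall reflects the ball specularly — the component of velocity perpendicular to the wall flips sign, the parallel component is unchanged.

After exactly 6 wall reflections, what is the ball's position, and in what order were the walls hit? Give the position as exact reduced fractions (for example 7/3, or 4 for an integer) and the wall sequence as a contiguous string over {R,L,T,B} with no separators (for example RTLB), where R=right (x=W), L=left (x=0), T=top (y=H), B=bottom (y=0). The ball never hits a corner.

Final position: (0,4)
Wall sequence: TLBRTL

1. t=2 → T at (5,9); v=(-1,-1)
2. t=5 → L at (0,4); v=(1,-1)
3. t=4 → B at (4,0); v=(1,1)
4. t=5 → R at (9,5); v=(-1,1)
5. t=4 → T at (5,9); v=(-1,-1)
6. t=5 → L at (0,4); v=(1,-1)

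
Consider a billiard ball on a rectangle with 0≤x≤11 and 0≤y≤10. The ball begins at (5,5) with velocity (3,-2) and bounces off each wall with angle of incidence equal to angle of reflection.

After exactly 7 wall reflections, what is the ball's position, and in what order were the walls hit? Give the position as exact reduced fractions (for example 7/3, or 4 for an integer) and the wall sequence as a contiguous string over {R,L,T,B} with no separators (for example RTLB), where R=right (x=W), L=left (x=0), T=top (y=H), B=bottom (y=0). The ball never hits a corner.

Final position: (0,1)
Wall sequence: RBLTRBL

1. t=2 → R at (11,1); v=(-3,-2)
2. t=1/2 → B at (19/2,0); v=(-3,2)
3. t=19/6 → L at (0,19/3); v=(3,2)
4. t=11/6 → T at (11/2,10); v=(3,-2)
5. t=11/6 → R at (11,19/3); v=(-3,-2)
6. t=19/6 → B at (3/2,0); v=(-3,2)
7. t=1/2 → L at (0,1); v=(3,2)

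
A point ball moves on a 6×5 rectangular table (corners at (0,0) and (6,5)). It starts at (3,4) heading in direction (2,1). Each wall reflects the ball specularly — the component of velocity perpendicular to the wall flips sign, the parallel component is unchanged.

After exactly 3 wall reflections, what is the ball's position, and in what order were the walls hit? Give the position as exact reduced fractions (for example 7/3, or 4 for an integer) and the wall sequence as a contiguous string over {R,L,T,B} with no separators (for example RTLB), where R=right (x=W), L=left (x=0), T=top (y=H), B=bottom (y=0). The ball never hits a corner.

1. t=1 → T at (5,5); v=(2,-1)
2. t=1/2 → R at (6,9/2); v=(-2,-1)
3. t=3 → L at (0,3/2); v=(2,-1)

Final position: (0,3/2)
Wall sequence: TRL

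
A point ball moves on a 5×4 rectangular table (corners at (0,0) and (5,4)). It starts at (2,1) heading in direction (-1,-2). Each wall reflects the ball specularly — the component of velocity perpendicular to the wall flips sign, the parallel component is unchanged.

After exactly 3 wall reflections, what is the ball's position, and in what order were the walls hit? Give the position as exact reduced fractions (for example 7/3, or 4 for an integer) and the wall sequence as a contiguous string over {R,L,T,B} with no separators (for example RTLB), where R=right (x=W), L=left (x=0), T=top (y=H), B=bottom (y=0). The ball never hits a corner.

1. t=1/2 → B at (3/2,0); v=(-1,2)
2. t=3/2 → L at (0,3); v=(1,2)
3. t=1/2 → T at (1/2,4); v=(1,-2)

Final position: (1/2,4)
Wall sequence: BLT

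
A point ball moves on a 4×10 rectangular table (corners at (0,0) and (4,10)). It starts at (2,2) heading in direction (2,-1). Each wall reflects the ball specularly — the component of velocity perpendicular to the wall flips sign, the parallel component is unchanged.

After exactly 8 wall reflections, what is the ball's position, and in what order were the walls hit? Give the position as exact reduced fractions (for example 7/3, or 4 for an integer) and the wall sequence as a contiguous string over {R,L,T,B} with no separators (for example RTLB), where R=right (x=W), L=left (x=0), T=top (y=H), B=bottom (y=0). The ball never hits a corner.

Final position: (2,10)
Wall sequence: RBLRLRLT

1. t=1 → R at (4,1); v=(-2,-1)
2. t=1 → B at (2,0); v=(-2,1)
3. t=1 → L at (0,1); v=(2,1)
4. t=2 → R at (4,3); v=(-2,1)
5. t=2 → L at (0,5); v=(2,1)
6. t=2 → R at (4,7); v=(-2,1)
7. t=2 → L at (0,9); v=(2,1)
8. t=1 → T at (2,10); v=(2,-1)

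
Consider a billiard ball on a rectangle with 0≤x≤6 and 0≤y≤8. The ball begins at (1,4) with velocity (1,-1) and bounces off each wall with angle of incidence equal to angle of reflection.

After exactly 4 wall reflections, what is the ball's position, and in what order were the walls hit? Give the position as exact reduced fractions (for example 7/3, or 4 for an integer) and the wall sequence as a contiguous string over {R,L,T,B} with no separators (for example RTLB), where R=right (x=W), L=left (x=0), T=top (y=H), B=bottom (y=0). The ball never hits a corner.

1. t=4 → B at (5,0); v=(1,1)
2. t=1 → R at (6,1); v=(-1,1)
3. t=6 → L at (0,7); v=(1,1)
4. t=1 → T at (1,8); v=(1,-1)

Final position: (1,8)
Wall sequence: BRLT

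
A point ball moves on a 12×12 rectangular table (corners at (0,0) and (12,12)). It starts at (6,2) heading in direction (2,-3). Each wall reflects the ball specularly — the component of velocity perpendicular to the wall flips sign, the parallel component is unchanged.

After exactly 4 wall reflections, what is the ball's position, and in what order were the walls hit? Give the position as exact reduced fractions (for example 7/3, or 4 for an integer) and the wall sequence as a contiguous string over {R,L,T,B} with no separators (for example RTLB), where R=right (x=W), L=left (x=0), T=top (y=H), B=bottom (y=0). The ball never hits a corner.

Final position: (2/3,0)
Wall sequence: BRTB

1. t=2/3 → B at (22/3,0); v=(2,3)
2. t=7/3 → R at (12,7); v=(-2,3)
3. t=5/3 → T at (26/3,12); v=(-2,-3)
4. t=4 → B at (2/3,0); v=(-2,3)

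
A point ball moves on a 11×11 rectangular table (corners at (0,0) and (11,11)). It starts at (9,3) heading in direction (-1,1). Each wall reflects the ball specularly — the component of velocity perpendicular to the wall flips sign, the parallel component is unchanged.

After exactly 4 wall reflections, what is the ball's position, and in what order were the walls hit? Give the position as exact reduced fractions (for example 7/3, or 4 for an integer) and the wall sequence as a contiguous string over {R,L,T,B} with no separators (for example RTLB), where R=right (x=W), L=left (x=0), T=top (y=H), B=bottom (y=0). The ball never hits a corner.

Final position: (11,1)
Wall sequence: TLBR

1. t=8 → T at (1,11); v=(-1,-1)
2. t=1 → L at (0,10); v=(1,-1)
3. t=10 → B at (10,0); v=(1,1)
4. t=1 → R at (11,1); v=(-1,1)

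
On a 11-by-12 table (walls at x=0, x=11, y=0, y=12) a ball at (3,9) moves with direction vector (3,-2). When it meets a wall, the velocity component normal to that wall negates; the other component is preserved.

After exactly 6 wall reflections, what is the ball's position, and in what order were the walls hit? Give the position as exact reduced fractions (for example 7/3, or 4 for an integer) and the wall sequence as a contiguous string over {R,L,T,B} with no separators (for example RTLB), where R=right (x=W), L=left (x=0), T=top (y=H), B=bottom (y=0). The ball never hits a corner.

1. t=8/3 → R at (11,11/3); v=(-3,-2)
2. t=11/6 → B at (11/2,0); v=(-3,2)
3. t=11/6 → L at (0,11/3); v=(3,2)
4. t=11/3 → R at (11,11); v=(-3,2)
5. t=1/2 → T at (19/2,12); v=(-3,-2)
6. t=19/6 → L at (0,17/3); v=(3,-2)

Final position: (0,17/3)
Wall sequence: RBLRTL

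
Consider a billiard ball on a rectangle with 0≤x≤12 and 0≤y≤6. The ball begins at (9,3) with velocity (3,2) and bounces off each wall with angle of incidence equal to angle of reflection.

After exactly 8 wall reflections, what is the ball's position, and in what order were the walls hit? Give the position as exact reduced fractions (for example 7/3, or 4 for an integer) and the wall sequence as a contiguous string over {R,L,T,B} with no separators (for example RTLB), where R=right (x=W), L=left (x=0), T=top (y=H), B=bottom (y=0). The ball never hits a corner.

Final position: (0,5)
Wall sequence: RTBLTRBL

1. t=1 → R at (12,5); v=(-3,2)
2. t=1/2 → T at (21/2,6); v=(-3,-2)
3. t=3 → B at (3/2,0); v=(-3,2)
4. t=1/2 → L at (0,1); v=(3,2)
5. t=5/2 → T at (15/2,6); v=(3,-2)
6. t=3/2 → R at (12,3); v=(-3,-2)
7. t=3/2 → B at (15/2,0); v=(-3,2)
8. t=5/2 → L at (0,5); v=(3,2)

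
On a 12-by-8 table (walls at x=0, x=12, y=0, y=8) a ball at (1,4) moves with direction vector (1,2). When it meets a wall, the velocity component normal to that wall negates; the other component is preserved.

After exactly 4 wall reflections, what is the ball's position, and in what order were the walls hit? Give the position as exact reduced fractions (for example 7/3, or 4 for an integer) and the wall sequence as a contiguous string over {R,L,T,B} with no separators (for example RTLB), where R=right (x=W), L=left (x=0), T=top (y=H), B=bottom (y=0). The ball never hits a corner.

1. t=2 → T at (3,8); v=(1,-2)
2. t=4 → B at (7,0); v=(1,2)
3. t=4 → T at (11,8); v=(1,-2)
4. t=1 → R at (12,6); v=(-1,-2)

Final position: (12,6)
Wall sequence: TBTR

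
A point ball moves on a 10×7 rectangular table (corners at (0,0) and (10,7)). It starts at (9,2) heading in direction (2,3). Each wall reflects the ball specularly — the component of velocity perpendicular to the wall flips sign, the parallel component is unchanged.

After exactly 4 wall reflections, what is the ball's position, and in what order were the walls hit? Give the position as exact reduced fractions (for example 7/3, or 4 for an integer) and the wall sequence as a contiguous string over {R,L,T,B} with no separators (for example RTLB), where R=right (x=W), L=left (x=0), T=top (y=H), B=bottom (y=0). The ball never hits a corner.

1. t=1/2 → R at (10,7/2); v=(-2,3)
2. t=7/6 → T at (23/3,7); v=(-2,-3)
3. t=7/3 → B at (3,0); v=(-2,3)
4. t=3/2 → L at (0,9/2); v=(2,3)

Final position: (0,9/2)
Wall sequence: RTBL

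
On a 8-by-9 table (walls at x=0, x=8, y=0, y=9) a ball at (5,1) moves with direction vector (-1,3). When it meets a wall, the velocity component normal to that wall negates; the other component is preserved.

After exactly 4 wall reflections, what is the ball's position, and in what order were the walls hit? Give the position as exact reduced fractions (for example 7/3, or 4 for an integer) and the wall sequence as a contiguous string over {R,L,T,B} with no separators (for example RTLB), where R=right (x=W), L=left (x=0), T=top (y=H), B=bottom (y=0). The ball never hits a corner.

Final position: (11/3,9)
Wall sequence: TLBT

1. t=8/3 → T at (7/3,9); v=(-1,-3)
2. t=7/3 → L at (0,2); v=(1,-3)
3. t=2/3 → B at (2/3,0); v=(1,3)
4. t=3 → T at (11/3,9); v=(1,-3)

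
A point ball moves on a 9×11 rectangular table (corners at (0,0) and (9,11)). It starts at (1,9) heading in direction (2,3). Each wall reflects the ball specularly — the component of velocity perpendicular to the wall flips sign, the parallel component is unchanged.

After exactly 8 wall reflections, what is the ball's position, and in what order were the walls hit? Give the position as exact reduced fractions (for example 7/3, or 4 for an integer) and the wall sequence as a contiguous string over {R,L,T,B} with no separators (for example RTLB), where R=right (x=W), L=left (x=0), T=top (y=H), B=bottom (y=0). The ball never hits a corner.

1. t=2/3 → T at (7/3,11); v=(2,-3)
2. t=10/3 → R at (9,1); v=(-2,-3)
3. t=1/3 → B at (25/3,0); v=(-2,3)
4. t=11/3 → T at (1,11); v=(-2,-3)
5. t=1/2 → L at (0,19/2); v=(2,-3)
6. t=19/6 → B at (19/3,0); v=(2,3)
7. t=4/3 → R at (9,4); v=(-2,3)
8. t=7/3 → T at (13/3,11); v=(-2,-3)

Final position: (13/3,11)
Wall sequence: TRBTLBRT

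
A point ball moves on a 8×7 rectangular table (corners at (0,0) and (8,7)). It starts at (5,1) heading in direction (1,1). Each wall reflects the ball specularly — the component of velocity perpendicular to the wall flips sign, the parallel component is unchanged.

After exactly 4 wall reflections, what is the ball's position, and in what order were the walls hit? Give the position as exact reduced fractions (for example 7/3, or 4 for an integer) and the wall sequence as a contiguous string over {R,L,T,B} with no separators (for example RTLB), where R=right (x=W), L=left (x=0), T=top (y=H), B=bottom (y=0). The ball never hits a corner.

Final position: (2,0)
Wall sequence: RTLB

1. t=3 → R at (8,4); v=(-1,1)
2. t=3 → T at (5,7); v=(-1,-1)
3. t=5 → L at (0,2); v=(1,-1)
4. t=2 → B at (2,0); v=(1,1)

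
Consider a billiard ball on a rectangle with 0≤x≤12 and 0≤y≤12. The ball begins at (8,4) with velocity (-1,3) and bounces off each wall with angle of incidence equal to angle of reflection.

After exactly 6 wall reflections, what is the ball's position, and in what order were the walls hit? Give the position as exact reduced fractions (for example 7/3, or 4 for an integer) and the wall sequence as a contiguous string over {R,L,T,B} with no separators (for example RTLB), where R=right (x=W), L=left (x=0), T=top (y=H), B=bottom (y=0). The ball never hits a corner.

1. t=8/3 → T at (16/3,12); v=(-1,-3)
2. t=4 → B at (4/3,0); v=(-1,3)
3. t=4/3 → L at (0,4); v=(1,3)
4. t=8/3 → T at (8/3,12); v=(1,-3)
5. t=4 → B at (20/3,0); v=(1,3)
6. t=4 → T at (32/3,12); v=(1,-3)

Final position: (32/3,12)
Wall sequence: TBLTBT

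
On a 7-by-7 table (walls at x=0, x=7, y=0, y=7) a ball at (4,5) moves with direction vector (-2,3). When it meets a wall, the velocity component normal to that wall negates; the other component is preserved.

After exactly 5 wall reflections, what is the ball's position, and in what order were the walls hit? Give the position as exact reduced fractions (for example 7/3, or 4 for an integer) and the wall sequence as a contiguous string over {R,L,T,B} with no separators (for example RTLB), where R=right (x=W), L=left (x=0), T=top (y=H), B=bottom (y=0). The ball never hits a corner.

Final position: (7,13/2)
Wall sequence: TLBTR

1. t=2/3 → T at (8/3,7); v=(-2,-3)
2. t=4/3 → L at (0,3); v=(2,-3)
3. t=1 → B at (2,0); v=(2,3)
4. t=7/3 → T at (20/3,7); v=(2,-3)
5. t=1/6 → R at (7,13/2); v=(-2,-3)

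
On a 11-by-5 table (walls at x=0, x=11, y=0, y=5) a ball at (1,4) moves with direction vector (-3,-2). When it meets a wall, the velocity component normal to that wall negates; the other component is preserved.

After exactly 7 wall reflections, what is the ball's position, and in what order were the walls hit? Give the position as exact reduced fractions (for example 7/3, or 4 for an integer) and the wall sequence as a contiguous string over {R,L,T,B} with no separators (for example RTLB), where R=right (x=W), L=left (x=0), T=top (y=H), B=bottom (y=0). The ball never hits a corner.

Final position: (11/2,5)
Wall sequence: LBRTBLT

1. t=1/3 → L at (0,10/3); v=(3,-2)
2. t=5/3 → B at (5,0); v=(3,2)
3. t=2 → R at (11,4); v=(-3,2)
4. t=1/2 → T at (19/2,5); v=(-3,-2)
5. t=5/2 → B at (2,0); v=(-3,2)
6. t=2/3 → L at (0,4/3); v=(3,2)
7. t=11/6 → T at (11/2,5); v=(3,-2)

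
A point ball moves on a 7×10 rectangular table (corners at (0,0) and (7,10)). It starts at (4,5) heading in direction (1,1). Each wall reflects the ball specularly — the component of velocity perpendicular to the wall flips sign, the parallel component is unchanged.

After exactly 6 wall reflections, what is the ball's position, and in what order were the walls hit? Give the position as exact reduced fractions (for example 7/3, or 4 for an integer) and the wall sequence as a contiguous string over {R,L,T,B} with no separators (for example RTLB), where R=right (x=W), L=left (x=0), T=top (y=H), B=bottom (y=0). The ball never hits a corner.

1. t=3 → R at (7,8); v=(-1,1)
2. t=2 → T at (5,10); v=(-1,-1)
3. t=5 → L at (0,5); v=(1,-1)
4. t=5 → B at (5,0); v=(1,1)
5. t=2 → R at (7,2); v=(-1,1)
6. t=7 → L at (0,9); v=(1,1)

Final position: (0,9)
Wall sequence: RTLBRL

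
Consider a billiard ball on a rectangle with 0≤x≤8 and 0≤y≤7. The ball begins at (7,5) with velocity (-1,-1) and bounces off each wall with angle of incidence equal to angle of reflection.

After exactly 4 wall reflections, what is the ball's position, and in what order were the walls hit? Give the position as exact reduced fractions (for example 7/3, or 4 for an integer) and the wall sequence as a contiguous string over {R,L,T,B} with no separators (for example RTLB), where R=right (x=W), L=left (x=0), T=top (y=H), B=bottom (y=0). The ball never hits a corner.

Final position: (8,4)
Wall sequence: BLTR

1. t=5 → B at (2,0); v=(-1,1)
2. t=2 → L at (0,2); v=(1,1)
3. t=5 → T at (5,7); v=(1,-1)
4. t=3 → R at (8,4); v=(-1,-1)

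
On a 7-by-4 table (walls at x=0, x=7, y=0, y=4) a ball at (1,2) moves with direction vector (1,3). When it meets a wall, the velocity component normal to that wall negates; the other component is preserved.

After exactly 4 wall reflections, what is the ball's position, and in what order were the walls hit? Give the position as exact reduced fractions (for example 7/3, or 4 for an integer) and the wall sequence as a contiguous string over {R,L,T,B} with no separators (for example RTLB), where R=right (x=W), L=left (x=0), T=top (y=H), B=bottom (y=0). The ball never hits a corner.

Final position: (17/3,0)
Wall sequence: TBTB

1. t=2/3 → T at (5/3,4); v=(1,-3)
2. t=4/3 → B at (3,0); v=(1,3)
3. t=4/3 → T at (13/3,4); v=(1,-3)
4. t=4/3 → B at (17/3,0); v=(1,3)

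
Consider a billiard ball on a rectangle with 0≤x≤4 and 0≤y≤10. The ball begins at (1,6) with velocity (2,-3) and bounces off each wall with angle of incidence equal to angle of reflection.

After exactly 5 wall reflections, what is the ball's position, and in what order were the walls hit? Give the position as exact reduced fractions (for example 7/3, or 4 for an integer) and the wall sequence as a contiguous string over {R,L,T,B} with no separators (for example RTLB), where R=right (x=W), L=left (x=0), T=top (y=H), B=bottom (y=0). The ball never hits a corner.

Final position: (4,19/2)
Wall sequence: RBLTR

1. t=3/2 → R at (4,3/2); v=(-2,-3)
2. t=1/2 → B at (3,0); v=(-2,3)
3. t=3/2 → L at (0,9/2); v=(2,3)
4. t=11/6 → T at (11/3,10); v=(2,-3)
5. t=1/6 → R at (4,19/2); v=(-2,-3)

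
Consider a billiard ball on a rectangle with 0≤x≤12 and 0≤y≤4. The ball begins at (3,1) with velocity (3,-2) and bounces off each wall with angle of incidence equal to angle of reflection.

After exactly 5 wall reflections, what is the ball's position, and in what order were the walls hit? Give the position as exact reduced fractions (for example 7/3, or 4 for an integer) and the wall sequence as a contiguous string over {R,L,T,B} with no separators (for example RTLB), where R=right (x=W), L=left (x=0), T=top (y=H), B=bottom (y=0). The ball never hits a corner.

Final position: (3/2,4)
Wall sequence: BTRBT

1. t=1/2 → B at (9/2,0); v=(3,2)
2. t=2 → T at (21/2,4); v=(3,-2)
3. t=1/2 → R at (12,3); v=(-3,-2)
4. t=3/2 → B at (15/2,0); v=(-3,2)
5. t=2 → T at (3/2,4); v=(-3,-2)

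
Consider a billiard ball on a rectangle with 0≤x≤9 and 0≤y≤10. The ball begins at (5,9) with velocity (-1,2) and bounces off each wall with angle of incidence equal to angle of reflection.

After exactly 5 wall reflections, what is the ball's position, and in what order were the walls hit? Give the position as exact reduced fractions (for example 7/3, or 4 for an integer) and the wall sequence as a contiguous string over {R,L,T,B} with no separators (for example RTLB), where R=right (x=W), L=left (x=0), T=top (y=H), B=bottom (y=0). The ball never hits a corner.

Final position: (9,3)
Wall sequence: TLBTR

1. t=1/2 → T at (9/2,10); v=(-1,-2)
2. t=9/2 → L at (0,1); v=(1,-2)
3. t=1/2 → B at (1/2,0); v=(1,2)
4. t=5 → T at (11/2,10); v=(1,-2)
5. t=7/2 → R at (9,3); v=(-1,-2)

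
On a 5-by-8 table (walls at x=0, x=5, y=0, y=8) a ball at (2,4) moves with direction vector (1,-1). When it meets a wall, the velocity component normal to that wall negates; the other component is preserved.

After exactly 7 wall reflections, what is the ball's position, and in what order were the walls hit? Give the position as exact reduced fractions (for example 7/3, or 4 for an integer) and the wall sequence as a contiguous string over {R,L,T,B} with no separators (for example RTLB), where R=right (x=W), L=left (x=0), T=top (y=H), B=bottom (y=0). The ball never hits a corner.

Final position: (2,0)
Wall sequence: RBLTRLB

1. t=3 → R at (5,1); v=(-1,-1)
2. t=1 → B at (4,0); v=(-1,1)
3. t=4 → L at (0,4); v=(1,1)
4. t=4 → T at (4,8); v=(1,-1)
5. t=1 → R at (5,7); v=(-1,-1)
6. t=5 → L at (0,2); v=(1,-1)
7. t=2 → B at (2,0); v=(1,1)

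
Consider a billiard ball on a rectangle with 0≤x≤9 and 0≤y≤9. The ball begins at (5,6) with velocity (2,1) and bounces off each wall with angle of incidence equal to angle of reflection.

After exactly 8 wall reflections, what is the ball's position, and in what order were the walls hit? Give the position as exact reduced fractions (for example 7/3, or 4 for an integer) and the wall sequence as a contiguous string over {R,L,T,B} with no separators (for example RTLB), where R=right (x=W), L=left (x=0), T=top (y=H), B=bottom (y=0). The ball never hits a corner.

1. t=2 → R at (9,8); v=(-2,1)
2. t=1 → T at (7,9); v=(-2,-1)
3. t=7/2 → L at (0,11/2); v=(2,-1)
4. t=9/2 → R at (9,1); v=(-2,-1)
5. t=1 → B at (7,0); v=(-2,1)
6. t=7/2 → L at (0,7/2); v=(2,1)
7. t=9/2 → R at (9,8); v=(-2,1)
8. t=1 → T at (7,9); v=(-2,-1)

Final position: (7,9)
Wall sequence: RTLRBLRT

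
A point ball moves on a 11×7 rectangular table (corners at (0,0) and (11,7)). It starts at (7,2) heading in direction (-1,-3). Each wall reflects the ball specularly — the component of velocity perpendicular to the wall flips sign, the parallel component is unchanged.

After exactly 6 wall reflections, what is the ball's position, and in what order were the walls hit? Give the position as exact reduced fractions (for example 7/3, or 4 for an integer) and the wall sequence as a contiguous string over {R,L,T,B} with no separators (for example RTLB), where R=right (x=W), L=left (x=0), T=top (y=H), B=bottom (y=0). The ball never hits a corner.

Final position: (3,0)
Wall sequence: BTBLTB

1. t=2/3 → B at (19/3,0); v=(-1,3)
2. t=7/3 → T at (4,7); v=(-1,-3)
3. t=7/3 → B at (5/3,0); v=(-1,3)
4. t=5/3 → L at (0,5); v=(1,3)
5. t=2/3 → T at (2/3,7); v=(1,-3)
6. t=7/3 → B at (3,0); v=(1,3)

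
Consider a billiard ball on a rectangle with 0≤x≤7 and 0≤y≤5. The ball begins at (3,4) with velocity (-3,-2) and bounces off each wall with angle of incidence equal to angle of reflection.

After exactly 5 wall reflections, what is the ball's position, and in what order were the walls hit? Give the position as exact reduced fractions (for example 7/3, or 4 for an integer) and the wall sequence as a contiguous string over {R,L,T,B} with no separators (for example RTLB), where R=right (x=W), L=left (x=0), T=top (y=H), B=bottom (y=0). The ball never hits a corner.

1. t=1 → L at (0,2); v=(3,-2)
2. t=1 → B at (3,0); v=(3,2)
3. t=4/3 → R at (7,8/3); v=(-3,2)
4. t=7/6 → T at (7/2,5); v=(-3,-2)
5. t=7/6 → L at (0,8/3); v=(3,-2)

Final position: (0,8/3)
Wall sequence: LBRTL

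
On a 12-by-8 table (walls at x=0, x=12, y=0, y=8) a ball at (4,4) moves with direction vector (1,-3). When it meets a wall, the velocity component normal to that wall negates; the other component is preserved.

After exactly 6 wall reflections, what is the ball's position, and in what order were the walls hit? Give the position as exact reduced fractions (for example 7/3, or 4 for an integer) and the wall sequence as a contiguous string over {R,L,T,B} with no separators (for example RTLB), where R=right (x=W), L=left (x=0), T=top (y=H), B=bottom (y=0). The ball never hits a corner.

1. t=4/3 → B at (16/3,0); v=(1,3)
2. t=8/3 → T at (8,8); v=(1,-3)
3. t=8/3 → B at (32/3,0); v=(1,3)
4. t=4/3 → R at (12,4); v=(-1,3)
5. t=4/3 → T at (32/3,8); v=(-1,-3)
6. t=8/3 → B at (8,0); v=(-1,3)

Final position: (8,0)
Wall sequence: BTBRTB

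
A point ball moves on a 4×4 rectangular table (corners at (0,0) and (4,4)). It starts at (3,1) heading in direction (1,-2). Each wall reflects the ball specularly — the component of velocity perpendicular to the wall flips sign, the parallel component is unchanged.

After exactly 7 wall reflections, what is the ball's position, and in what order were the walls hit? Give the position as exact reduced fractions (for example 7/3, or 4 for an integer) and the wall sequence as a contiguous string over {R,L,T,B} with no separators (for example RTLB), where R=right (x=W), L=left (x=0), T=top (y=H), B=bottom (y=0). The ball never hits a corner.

Final position: (7/2,0)
Wall sequence: BRTBLTB

1. t=1/2 → B at (7/2,0); v=(1,2)
2. t=1/2 → R at (4,1); v=(-1,2)
3. t=3/2 → T at (5/2,4); v=(-1,-2)
4. t=2 → B at (1/2,0); v=(-1,2)
5. t=1/2 → L at (0,1); v=(1,2)
6. t=3/2 → T at (3/2,4); v=(1,-2)
7. t=2 → B at (7/2,0); v=(1,2)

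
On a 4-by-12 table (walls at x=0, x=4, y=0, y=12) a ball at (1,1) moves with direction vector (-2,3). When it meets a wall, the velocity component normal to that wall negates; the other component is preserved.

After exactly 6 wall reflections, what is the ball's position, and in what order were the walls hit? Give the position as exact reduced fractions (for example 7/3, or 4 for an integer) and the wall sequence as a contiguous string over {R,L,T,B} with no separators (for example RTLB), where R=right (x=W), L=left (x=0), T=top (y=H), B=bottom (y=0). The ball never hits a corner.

Final position: (5/3,0)
Wall sequence: LRTLRB

1. t=1/2 → L at (0,5/2); v=(2,3)
2. t=2 → R at (4,17/2); v=(-2,3)
3. t=7/6 → T at (5/3,12); v=(-2,-3)
4. t=5/6 → L at (0,19/2); v=(2,-3)
5. t=2 → R at (4,7/2); v=(-2,-3)
6. t=7/6 → B at (5/3,0); v=(-2,3)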